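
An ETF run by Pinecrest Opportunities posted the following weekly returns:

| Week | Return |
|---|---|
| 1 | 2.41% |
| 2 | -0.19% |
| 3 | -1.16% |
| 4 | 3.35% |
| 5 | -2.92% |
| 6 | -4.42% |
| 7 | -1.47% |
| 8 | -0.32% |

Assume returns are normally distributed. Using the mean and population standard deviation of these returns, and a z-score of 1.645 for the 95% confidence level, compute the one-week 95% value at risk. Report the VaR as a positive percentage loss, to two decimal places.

Mean return r̄ = -4.720 / 8 = -0.5900%
Population σ = √[Σ(r − r̄)² / 8] = √[45.9536 / 8] = √5.7442 = 2.3967%
VaR = −(r̄ − z·σ) = −(-0.5900 − 1.645 × 2.3967) = −(-4.5326) = 4.5326%

4.53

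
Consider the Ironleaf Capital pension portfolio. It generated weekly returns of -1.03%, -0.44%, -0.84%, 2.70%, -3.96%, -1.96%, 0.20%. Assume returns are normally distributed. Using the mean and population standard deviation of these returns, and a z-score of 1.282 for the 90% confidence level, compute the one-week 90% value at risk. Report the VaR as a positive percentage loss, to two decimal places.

3.17

r̄ = (-1.03 − 0.44 − 0.84 + 2.7 − 3.96 − 1.96 + 0.2) / 7 = -0.7614%
Σ(r − r̄)² = 24.7549; population σ = √(24.7549/7) = 1.8805%
VaR = −(r̄ − z·σ) = −(-0.7614 − 1.282 × 1.8805) = −(-3.1722) = 3.1722%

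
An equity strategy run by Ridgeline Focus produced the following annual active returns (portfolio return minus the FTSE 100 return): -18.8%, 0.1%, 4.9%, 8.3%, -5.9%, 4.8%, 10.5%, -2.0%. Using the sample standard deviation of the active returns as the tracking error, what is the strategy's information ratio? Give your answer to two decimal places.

0.03

Mean return r̄ = 1.90 / 8 = 0.2375%
Sample std dev = √[617.9988 / 7] = 9.3960%
IR = r̄ / tracking error = 0.2375 / 9.3960 = 0.0253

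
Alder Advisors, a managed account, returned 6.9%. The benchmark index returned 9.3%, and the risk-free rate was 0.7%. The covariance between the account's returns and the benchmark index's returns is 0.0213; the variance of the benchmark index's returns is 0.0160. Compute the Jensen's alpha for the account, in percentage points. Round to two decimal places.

-5.25

β = Cov / Var = 0.0213 / 0.0160 = 1.3313
E[R] = Rf + β(Rm − Rf) = 0.7% + 1.3313 × (9.3% − 0.7%) = 12.1492%
α = Rp − E[R] = 6.9% − 12.1492% = -5.2492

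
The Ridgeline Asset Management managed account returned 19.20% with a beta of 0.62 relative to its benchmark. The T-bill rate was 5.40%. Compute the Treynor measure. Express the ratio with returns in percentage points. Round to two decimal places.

Treynor = (Rp − Rf) / β = (19.20% − 5.40%) / 0.62 = 13.80 / 0.62 = 22.2581

22.26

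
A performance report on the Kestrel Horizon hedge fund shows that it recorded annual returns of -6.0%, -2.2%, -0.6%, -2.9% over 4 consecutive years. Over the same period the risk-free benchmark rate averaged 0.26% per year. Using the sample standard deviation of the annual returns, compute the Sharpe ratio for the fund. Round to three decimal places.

r̄ = (-6 − 2.2 − 0.6 − 2.9) / 4 = -2.9250%
Sample σ = √[Σ(r − r̄)² / 3] = √[15.3875 / 3] = √5.1292 = 2.2648%
Sharpe = (r̄ − rf) / σ = (-2.9250 − 0.26) / 2.2648 = -3.1850 / 2.2648 = -1.4063

-1.406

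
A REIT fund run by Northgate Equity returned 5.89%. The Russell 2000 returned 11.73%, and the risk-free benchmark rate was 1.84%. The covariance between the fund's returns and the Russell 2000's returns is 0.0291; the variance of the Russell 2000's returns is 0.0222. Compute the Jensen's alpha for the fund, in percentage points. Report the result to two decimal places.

-8.91

β = Cov / Var = 0.0291 / 0.0222 = 1.3108
E[R] = Rf + β(Rm − Rf) = 1.84% + 1.3108 × (11.73% − 1.84%) = 14.8038%
α = Rp − E[R] = 5.89% − 14.8038% = -8.9138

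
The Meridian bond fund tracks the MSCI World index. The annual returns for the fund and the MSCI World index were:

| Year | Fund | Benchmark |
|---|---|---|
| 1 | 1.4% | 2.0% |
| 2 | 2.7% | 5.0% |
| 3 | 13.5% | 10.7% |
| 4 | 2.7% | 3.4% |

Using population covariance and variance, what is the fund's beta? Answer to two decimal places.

r̄p = 5.0750%,  r̄m = 5.2750%
Cov = Σ(rp − r̄p)(rm − r̄m) / 4 = 15.7119
Var(rm) = Σ(rm − r̄m)² / 4 = 10.9369
β = Cov / Var = 15.7119 / 10.9369 = 1.4366

1.44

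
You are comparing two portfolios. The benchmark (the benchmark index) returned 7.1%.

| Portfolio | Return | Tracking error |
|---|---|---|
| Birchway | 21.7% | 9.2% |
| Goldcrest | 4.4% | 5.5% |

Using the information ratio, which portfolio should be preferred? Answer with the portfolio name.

Birchway: IR = (21.7% − 7.1%) / 9.2% = 1.587
Goldcrest: IR = (4.4% − 7.1%) / 5.5% = -0.491
Highest: Birchway (1.587).

Birchway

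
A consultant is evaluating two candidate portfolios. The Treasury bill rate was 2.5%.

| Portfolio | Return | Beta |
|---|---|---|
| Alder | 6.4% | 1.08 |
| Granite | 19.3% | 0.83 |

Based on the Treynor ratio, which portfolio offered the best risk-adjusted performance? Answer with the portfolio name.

Granite

Alder: Treynor = (6.4% − 2.5%) / 1.08 = 3.611
Granite: Treynor = (19.3% − 2.5%) / 0.83 = 20.241
Highest: Granite (20.241).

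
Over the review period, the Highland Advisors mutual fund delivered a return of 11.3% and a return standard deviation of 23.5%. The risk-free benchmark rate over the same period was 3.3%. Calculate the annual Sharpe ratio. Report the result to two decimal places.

Sharpe = (Rp − Rf) / σp = (11.3% − 3.3%) / 23.5% = 8.00% / 23.5% = 0.3404

0.34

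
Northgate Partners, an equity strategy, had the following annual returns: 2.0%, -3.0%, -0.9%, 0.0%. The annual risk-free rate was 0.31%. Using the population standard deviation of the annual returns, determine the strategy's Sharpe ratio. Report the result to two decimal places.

r̄ = (2 − 3 − 0.9 + 0) / 4 = -0.4750%
Population std dev = √[12.9075 / 4] = 1.7964%
Sharpe = (r̄ − rf) / σ = (-0.4750 − 0.31) / 1.7964 = -0.7850 / 1.7964 = -0.4370

-0.44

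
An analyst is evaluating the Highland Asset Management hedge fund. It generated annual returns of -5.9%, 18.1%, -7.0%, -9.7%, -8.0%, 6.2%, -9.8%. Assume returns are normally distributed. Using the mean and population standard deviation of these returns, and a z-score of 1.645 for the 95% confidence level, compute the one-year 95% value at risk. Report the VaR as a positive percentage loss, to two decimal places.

μ = (-5.9 + 18.1 − 7 − 9.7 − 8 + 6.2 − 9.8) / 7 = -2.3000%
Σ(r − μ)² = (-5.9 − (-2.3000))² + (18.1 − (-2.3000))² + … = 666.9600
population σ = √(666.9600 / 7) = √95.2800 = 9.7611%
VaR = −(μ − z·σ) = −(-2.3000 − 1.645 × 9.7611) = −(-18.3570) = 18.3570%

18.36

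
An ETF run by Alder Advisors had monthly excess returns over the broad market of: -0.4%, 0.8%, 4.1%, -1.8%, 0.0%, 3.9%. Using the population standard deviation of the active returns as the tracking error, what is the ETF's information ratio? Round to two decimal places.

r̄ = (-0.4 + 0.8 + 4.1 − 1.8 + 0 + 3.9) / 6 = 6.60 / 6 = 1.1000%
Population std dev = √[28.8000 / 6] = 2.1909%
IR = r̄ / tracking error = 1.1000 / 2.1909 = 0.5021

0.50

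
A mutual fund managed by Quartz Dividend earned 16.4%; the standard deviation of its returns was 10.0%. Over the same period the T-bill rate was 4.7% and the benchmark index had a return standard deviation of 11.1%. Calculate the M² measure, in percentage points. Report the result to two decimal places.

17.69

Sharpe = (Rp − Rf) / σp = (16.4% − 4.7%) / 10.0% = 1.1700
M² = Rf + Sharpe × σm = 4.7% + 1.1700 × 11.1% = 17.6870%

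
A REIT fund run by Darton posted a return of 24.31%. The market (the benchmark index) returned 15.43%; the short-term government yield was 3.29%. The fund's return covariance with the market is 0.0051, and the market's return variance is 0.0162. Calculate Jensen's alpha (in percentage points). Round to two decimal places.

17.20

β = Cov / Var = 0.0051 / 0.0162 = 0.3148
E[R] = Rf + β(Rm − Rf) = 3.29% + 0.3148 × (15.43% − 3.29%) = 7.1117%
α = Rp − E[R] = 24.31% − 7.1117% = 17.1983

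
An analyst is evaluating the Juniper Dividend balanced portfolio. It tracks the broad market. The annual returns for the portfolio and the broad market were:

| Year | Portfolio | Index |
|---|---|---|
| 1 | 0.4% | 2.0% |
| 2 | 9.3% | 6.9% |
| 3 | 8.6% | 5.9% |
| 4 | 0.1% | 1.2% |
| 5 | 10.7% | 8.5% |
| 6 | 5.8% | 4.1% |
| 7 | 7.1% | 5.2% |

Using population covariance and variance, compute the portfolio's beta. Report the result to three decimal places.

1.587

r̄p = 6.0000%,  r̄m = 4.8286%
Cov = Σ(rp − r̄p)(rm − r̄m) / 7 = 9.2400
Var(rm) = Σ(rm − r̄m)² / 7 = 5.8220
β = Cov / Var = 9.2400 / 5.8220 = 1.5871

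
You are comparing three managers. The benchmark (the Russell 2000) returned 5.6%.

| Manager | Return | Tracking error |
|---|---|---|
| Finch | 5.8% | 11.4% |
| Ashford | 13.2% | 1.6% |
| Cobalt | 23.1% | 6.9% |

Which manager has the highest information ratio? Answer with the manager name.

Ashford

Finch: IR = (5.8% − 5.6%) / 11.4% = 0.018
Ashford: IR = (13.2% − 5.6%) / 1.6% = 4.750
Cobalt: IR = (23.1% − 5.6%) / 6.9% = 2.536
Highest: Ashford (4.750).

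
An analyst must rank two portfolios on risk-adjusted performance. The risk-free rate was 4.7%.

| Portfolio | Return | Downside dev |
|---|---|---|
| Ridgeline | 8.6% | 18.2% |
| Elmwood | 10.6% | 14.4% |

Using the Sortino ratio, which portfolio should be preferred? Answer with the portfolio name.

Ridgeline: Sortino ratio = (8.6% − 4.7%) / 18.2% = 0.214
Elmwood: Sortino ratio = (10.6% − 4.7%) / 14.4% = 0.410
Highest: Elmwood (0.410).

Elmwood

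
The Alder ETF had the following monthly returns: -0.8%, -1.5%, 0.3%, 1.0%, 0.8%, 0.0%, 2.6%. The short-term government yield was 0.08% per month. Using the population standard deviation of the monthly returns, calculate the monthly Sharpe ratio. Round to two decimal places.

r̄ = (-0.8 − 1.5 + 0.3 + 1 + 0.8 + 0 + 2.6) / 7 = 0.3429%
Population std dev = √[10.5571 / 7] = 1.2281%
Sharpe = (r̄ − rf) / σ = (0.3429 − 0.08) / 1.2281 = 0.2629 / 1.2281 = 0.2141

0.21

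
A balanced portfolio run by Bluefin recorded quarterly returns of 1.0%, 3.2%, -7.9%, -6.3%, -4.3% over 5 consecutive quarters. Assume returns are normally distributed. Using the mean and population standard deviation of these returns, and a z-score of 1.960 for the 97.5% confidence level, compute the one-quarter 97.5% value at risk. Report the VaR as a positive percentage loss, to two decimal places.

μ = (1 + 3.2 − 7.9 − 6.3 − 4.3) / 5 = -14.30 / 5 = -2.8600%
Population σ = √[Σ(r − μ)² / 5] = √[90.9320 / 5] = √18.1864 = 4.2646%
VaR = −(μ − z·σ) = −(-2.8600 − 1.960 × 4.2646) = −(-11.2186) = 11.2186%

11.22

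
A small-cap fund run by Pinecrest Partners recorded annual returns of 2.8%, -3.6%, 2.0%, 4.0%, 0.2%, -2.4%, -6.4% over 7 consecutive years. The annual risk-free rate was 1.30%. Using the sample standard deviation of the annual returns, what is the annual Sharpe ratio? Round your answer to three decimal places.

-0.472

Mean return r̄ = -3.40 / 7 = -0.4857%
Σ(r − r̄)² = (2.8 − (-0.4857))² + (-3.6 − (-0.4857))² + (2 − (-0.4857))² + … = 85.9086
sample σ = √(85.9086 / 6) = √14.3181 = 3.7839%
Sharpe = (r̄ − rf) / σ = (-0.4857 − 1.3) / 3.7839 = -1.7857 / 3.7839 = -0.4719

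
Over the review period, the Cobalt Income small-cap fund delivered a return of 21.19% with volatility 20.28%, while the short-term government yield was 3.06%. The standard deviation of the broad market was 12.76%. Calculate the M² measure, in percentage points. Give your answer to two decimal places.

Sharpe = (Rp − Rf) / σp = (21.19% − 3.06%) / 20.28% = 0.8940
M² = Rf + Sharpe × σm = 3.06% + 0.8940 × 12.76% = 14.4674%

14.47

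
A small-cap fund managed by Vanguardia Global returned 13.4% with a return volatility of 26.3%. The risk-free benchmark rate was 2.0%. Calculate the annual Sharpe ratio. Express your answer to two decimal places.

Sharpe = (Rp − Rf) / σp = (13.4% − 2.0%) / 26.3% = 11.40% / 26.3% = 0.4335

0.43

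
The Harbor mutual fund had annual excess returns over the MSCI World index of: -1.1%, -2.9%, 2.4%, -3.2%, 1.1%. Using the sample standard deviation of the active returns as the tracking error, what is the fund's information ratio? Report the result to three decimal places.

-0.302

Mean return μ = -3.70 / 5 = -0.7400%
Sample σ = √[Σ(r − μ)² / 4] = √[24.0920 / 4] = √6.0230 = 2.4542%
IR = μ / tracking error = -0.7400 / 2.4542 = -0.3015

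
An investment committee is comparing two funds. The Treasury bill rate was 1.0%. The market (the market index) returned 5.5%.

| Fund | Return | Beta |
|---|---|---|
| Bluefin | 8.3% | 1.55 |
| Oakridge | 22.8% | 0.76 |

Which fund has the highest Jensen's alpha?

Bluefin: α = 8.3% − [1.0% + 1.55 × (5.5% − 1.0%)] = 0.325
Oakridge: α = 22.8% − [1.0% + 0.76 × (5.5% − 1.0%)] = 18.380
Highest: Oakridge (18.380).

Oakridge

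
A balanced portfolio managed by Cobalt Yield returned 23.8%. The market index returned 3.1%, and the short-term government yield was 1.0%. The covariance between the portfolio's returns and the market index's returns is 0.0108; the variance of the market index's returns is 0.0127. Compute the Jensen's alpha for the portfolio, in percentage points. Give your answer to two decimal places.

21.01

β = Cov / Var = 0.0108 / 0.0127 = 0.8504
E[R] = Rf + β(Rm − Rf) = 1.0% + 0.8504 × (3.1% − 1.0%) = 2.7858%
α = Rp − E[R] = 23.8% − 2.7858% = 21.0142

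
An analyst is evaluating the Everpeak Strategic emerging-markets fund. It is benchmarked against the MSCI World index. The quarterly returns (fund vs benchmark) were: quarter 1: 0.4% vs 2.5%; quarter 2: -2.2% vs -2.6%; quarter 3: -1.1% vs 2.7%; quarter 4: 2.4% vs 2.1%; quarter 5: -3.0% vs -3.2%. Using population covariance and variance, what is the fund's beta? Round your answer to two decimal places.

r̄p = -0.7000%,  r̄m = 0.3000%
Cov = Σ(rp − r̄p)(rm − r̄m) / 5 = 3.8880
Var(rm) = Σ(rm − r̄m)² / 5 = 6.9000
β = Cov / Var = 3.8880 / 6.9000 = 0.5635

0.56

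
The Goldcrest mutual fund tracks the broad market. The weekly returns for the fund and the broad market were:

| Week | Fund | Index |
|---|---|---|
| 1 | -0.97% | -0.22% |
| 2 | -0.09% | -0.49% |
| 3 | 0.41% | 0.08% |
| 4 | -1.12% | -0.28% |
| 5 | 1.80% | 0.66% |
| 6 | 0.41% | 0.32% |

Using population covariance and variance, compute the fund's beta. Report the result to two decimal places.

2.11

r̄p = 0.0733%,  r̄m = 0.0117%
Cov = Σ(rp − r̄p)(rm − r̄m) / 6 = 0.3197
Var(rm) = Σ(rm − r̄m)² / 6 = 0.1517
β = Cov / Var = 0.3197 / 0.1517 = 2.1074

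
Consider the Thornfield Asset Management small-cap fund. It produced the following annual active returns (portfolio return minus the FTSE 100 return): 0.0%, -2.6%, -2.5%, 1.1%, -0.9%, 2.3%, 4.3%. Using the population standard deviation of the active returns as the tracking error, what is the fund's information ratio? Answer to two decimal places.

μ = (0 − 2.6 − 2.5 + 1.1 − 0.9 + 2.3 + 4.3) / 7 = 1.70 / 7 = 0.2429%
Population std dev = √[38.3971 / 7] = 2.3421%
IR = μ / tracking error = 0.2429 / 2.3421 = 0.1037

0.10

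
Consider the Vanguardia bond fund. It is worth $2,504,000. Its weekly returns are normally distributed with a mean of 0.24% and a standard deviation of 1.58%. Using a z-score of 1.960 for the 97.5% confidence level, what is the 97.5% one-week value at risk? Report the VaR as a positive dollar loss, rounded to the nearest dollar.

$71,534

Return at the 97.5% tail: μ − z·σ = 0.24% − 1.960 × 1.58% = 0.24 − 3.0968 = -2.8568%
VaR = −(-2.8568%) × $2,504,000 = 2.8568% × $2,504,000 = $71,534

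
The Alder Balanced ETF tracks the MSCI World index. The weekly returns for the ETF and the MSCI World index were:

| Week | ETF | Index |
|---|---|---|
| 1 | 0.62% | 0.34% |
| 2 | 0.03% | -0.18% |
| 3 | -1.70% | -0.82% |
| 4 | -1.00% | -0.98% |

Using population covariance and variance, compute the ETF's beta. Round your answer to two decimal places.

1.57

r̄p = -0.5125%,  r̄m = -0.4100%
Cov = Σ(rp − r̄p)(rm − r̄m) / 4 = 0.4347
Var(rm) = Σ(rm − r̄m)² / 4 = 0.2771
β = Cov / Var = 0.4347 / 0.2771 = 1.5687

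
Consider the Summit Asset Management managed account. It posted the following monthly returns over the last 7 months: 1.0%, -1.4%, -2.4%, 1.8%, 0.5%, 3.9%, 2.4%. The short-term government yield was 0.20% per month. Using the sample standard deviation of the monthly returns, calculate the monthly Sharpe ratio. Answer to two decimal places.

r̄ = (1 − 1.4 − 2.4 + 1.8 + 0.5 + 3.9 + 2.4) / 7 = 0.8286%
Σ(r − r̄)² = (1 − 0.8286)² + (-1.4 − 0.8286)² + … = 28.3743
σ = √[28.3743 / 6] = 2.1746%
Sharpe = (r̄ − rf) / σ = (0.8286 − 0.2) / 2.1746 = 0.6286 / 2.1746 = 0.2891

0.29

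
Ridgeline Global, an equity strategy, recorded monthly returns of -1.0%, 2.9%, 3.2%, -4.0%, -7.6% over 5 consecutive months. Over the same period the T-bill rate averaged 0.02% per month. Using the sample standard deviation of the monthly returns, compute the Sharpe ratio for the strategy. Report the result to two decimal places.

-0.29

Mean return μ = -6.50 / 5 = -1.3000%
Σ(r − μ)² = 84.9600; sample σ = √(84.9600/4) = 4.6087%
Sharpe = (μ − rf) / σ = (-1.3000 − 0.02) / 4.6087 = -1.3200 / 4.6087 = -0.2864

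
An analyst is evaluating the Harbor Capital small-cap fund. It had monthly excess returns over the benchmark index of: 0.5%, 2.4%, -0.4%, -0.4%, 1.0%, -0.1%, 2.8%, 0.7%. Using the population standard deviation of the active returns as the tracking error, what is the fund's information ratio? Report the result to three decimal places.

μ = (0.5 + 2.4 − 0.4 − 0.4 + 1 − 0.1 + 2.8 + 0.7) / 8 = 0.8125%
Population σ = √[Σ(r − μ)² / 8] = √[10.3888 / 8] = √1.2986 = 1.1396%
IR = μ / tracking error = 0.8125 / 1.1396 = 0.7130

0.713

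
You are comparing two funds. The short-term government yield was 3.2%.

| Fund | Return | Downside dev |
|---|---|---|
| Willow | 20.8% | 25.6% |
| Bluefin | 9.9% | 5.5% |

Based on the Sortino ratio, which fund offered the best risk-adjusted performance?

Willow: Sortino ratio = (20.8% − 3.2%) / 25.6% = 0.688
Bluefin: Sortino ratio = (9.9% − 3.2%) / 5.5% = 1.218
Highest: Bluefin (1.218).

Bluefin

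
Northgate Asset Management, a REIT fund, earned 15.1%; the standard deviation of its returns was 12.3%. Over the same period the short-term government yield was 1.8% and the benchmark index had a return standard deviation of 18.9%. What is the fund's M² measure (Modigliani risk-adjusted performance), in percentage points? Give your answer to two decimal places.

Sharpe = (Rp − Rf) / σp = (15.1% − 1.8%) / 12.3% = 1.0813
M² = Rf + Sharpe × σm = 1.8% + 1.0813 × 18.9% = 22.2366%

22.24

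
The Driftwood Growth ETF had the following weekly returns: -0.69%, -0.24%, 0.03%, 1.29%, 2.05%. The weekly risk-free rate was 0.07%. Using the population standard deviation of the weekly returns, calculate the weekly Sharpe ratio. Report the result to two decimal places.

0.41

r̄ = (-0.69 − 0.24 + 0.03 + 1.29 + 2.05) / 5 = 2.440 / 5 = 0.4880%
Population std dev = √[5.2105 / 5] = 1.0208%
Sharpe = (r̄ − rf) / σ = (0.4880 − 0.07) / 1.0208 = 0.4180 / 1.0208 = 0.4095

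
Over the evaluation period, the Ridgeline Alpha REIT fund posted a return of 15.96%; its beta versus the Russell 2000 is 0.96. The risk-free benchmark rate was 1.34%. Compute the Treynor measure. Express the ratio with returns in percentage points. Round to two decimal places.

15.23

Treynor = (Rp − Rf) / β = (15.96% − 1.34%) / 0.96 = 14.62 / 0.96 = 15.2292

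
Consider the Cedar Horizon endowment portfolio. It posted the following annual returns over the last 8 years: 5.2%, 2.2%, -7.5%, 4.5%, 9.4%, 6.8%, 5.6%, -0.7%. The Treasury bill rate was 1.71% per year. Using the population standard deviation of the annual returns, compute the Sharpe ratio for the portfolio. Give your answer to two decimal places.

μ = (5.2 + 2.2 − 7.5 + 4.5 + 9.4 + 6.8 + 5.6 − 0.7) / 8 = 3.1875%
Population std dev = √[193.5488 / 8] = 4.9187%
Sharpe = (μ − rf) / σ = (3.1875 − 1.71) / 4.9187 = 1.4775 / 4.9187 = 0.3004

0.30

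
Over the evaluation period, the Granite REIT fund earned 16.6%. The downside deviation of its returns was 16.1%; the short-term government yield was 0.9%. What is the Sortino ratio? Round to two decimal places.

0.98

Sortino = (Rp − Rf) / σd = (16.6% − 0.9%) / 16.1% = 15.70% / 16.1% = 0.9752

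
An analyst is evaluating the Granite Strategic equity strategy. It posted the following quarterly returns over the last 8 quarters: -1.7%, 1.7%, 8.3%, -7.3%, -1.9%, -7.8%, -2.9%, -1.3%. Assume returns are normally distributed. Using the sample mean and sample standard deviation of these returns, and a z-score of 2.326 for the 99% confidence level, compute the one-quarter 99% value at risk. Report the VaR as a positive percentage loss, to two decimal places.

13.46

r̄ = (-1.7 + 1.7 + 8.3 − 7.3 − 1.9 − 7.8 − 2.9 − 1.3) / 8 = -12.90 / 8 = -1.6125%
Sample std dev = √[181.7088 / 7] = 5.0949%
VaR = −(r̄ − z·σ) = −(-1.6125 − 2.326 × 5.0949) = −(-13.4632) = 13.4632%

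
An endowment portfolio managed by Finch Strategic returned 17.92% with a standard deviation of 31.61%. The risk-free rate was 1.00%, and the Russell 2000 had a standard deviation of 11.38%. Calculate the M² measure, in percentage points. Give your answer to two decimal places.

Sharpe = (Rp − Rf) / σp = (17.92% − 1.00%) / 31.61% = 0.5353
M² = Rf + Sharpe × σm = 1.00% + 0.5353 × 11.38% = 7.0917%

7.09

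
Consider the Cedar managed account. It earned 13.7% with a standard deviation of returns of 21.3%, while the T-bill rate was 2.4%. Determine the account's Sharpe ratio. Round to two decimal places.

0.53

Sharpe = (Rp − Rf) / σp = (13.7% − 2.4%) / 21.3% = 11.30% / 21.3% = 0.5305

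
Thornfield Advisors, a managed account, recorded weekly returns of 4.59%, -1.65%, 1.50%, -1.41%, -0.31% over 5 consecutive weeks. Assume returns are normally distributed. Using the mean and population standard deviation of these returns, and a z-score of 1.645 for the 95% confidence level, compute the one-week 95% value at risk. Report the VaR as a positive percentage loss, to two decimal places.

r̄ = (4.59 − 1.65 + 1.5 − 1.41 − 0.31) / 5 = 2.720 / 5 = 0.5440%
Population σ = √[Σ(r − r̄)² / 5] = √[26.6451 / 5] = √5.3290 = 2.3085%
VaR = −(r̄ − z·σ) = −(0.5440 − 1.645 × 2.3085) = −(-3.2535) = 3.2535%

3.25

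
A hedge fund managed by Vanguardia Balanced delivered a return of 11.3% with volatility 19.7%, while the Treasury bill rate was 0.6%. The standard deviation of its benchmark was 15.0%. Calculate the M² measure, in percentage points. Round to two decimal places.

Sharpe = (Rp − Rf) / σp = (11.3% − 0.6%) / 19.7% = 0.5431
M² = Rf + Sharpe × σm = 0.6% + 0.5431 × 15.0% = 8.7465%

8.75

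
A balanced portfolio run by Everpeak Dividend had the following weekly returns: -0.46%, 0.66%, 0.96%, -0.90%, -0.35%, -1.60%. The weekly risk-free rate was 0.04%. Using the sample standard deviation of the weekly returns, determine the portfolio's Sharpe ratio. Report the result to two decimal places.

-0.34

μ = (-0.46 + 0.66 + 0.96 − 0.9 − 0.35 − 1.6) / 6 = -0.2817%
Σ(r − μ)² = 4.5853; sample σ = √(4.5853/5) = 0.9576%
Sharpe = (μ − rf) / σ = (-0.2817 − 0.04) / 0.9576 = -0.3217 / 0.9576 = -0.3359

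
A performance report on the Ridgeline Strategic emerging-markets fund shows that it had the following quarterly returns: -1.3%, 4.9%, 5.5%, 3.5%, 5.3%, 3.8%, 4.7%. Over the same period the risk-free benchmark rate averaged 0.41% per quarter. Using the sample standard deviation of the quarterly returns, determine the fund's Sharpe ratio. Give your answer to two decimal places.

1.43

Mean return μ = 26.40 / 7 = 3.7714%
Sample std dev = √[33.2543 / 6] = 2.3542%
Sharpe = (μ − rf) / σ = (3.7714 − 0.41) / 2.3542 = 3.3614 / 2.3542 = 1.4278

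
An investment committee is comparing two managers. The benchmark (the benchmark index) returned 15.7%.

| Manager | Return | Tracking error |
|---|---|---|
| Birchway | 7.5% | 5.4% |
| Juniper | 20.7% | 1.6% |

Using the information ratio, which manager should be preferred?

Juniper

Birchway: IR = (7.5% − 15.7%) / 5.4% = -1.519
Juniper: IR = (20.7% − 15.7%) / 1.6% = 3.125
Highest: Juniper (3.125).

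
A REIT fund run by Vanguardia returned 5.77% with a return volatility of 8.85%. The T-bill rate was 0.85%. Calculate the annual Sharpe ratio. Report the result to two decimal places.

0.56

Sharpe = (Rp − Rf) / σp = (5.77% − 0.85%) / 8.85% = 4.92% / 8.85% = 0.5559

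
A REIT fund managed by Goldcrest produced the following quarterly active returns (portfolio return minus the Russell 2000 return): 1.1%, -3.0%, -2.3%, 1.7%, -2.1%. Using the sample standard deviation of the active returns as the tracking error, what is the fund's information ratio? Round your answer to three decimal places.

-0.427

Mean return r̄ = -4.60 / 5 = -0.9200%
Σ(r − r̄)² = 18.5680; sample σ = √(18.5680/4) = 2.1545%
IR = r̄ / tracking error = -0.9200 / 2.1545 = -0.4270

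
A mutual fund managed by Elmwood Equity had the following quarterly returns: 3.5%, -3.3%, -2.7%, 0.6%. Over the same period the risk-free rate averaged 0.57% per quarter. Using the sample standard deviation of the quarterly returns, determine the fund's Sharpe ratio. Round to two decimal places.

-0.33

Mean return μ = -1.90 / 4 = -0.4750%
Sample σ = √[Σ(r − μ)² / 3] = √[29.8875 / 3] = √9.9625 = 3.1563%
Sharpe = (μ − rf) / σ = (-0.4750 − 0.57) / 3.1563 = -1.0450 / 3.1563 = -0.3311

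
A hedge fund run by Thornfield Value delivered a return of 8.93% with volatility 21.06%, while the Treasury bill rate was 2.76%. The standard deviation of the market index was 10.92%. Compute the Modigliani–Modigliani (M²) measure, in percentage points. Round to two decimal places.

Sharpe = (Rp − Rf) / σp = (8.93% − 2.76%) / 21.06% = 0.2930
M² = Rf + Sharpe × σm = 2.76% + 0.2930 × 10.92% = 5.9596%

5.96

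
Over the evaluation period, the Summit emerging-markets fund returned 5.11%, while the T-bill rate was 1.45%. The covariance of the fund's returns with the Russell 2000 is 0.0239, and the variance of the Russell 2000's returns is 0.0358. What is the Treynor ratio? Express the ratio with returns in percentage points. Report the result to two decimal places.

β = Cov / Var = 0.0239 / 0.0358 = 0.6676
Treynor = (Rp − Rf) / β = (5.11% − 1.45%) / 0.6676 = 3.66 / 0.6676 = 5.4823

5.48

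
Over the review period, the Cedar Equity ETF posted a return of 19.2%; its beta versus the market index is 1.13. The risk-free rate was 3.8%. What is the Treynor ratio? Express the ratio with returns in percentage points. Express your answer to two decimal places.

Treynor = (Rp − Rf) / β = (19.2% − 3.8%) / 1.13 = 15.40 / 1.13 = 13.6283

13.63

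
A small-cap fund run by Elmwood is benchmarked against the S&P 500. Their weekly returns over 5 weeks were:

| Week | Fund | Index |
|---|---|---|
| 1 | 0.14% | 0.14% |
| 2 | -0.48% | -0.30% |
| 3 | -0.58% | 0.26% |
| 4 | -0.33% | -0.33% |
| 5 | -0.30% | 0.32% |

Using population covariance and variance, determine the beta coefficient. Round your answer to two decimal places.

0.14

r̄p = -0.3100%,  r̄m = 0.0180%
Cov = Σ(rp − r̄p)(rm − r̄m) / 5 = 0.0107
Var(rm) = Σ(rm − r̄m)² / 5 = 0.0774
β = Cov / Var = 0.0107 / 0.0774 = 0.1382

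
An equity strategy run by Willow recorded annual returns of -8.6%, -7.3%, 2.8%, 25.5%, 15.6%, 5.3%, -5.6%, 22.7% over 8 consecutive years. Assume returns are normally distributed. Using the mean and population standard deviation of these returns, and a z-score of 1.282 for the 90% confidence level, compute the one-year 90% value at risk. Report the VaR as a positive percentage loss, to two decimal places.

Mean return μ = 50.40 / 8 = 6.3000%
Population σ = √[Σ(r − μ)² / 8] = √[1285.9200 / 8] = √160.7400 = 12.6783%
VaR = −(μ − z·σ) = −(6.3000 − 1.282 × 12.6783) = −(-9.9536) = 9.9536%

9.95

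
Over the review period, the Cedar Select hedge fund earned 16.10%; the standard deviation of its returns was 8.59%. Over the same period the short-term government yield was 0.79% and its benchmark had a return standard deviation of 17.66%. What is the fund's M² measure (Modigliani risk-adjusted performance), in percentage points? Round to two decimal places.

Sharpe = (Rp − Rf) / σp = (16.10% − 0.79%) / 8.59% = 1.7823
M² = Rf + Sharpe × σm = 0.79% + 1.7823 × 17.66% = 32.2654%

32.27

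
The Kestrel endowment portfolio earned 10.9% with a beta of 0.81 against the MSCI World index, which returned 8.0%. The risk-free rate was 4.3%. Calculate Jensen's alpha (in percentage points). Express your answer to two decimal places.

CAPM expected return = Rf + β(Rm − Rf) = 4.3% + 0.81 × (8.0% − 4.3%) = 4.3 + 0.81 × 3.70 = 7.2970%
Jensen's α = Rp − E[R] = 10.9% − 7.2970% = 3.6030

3.60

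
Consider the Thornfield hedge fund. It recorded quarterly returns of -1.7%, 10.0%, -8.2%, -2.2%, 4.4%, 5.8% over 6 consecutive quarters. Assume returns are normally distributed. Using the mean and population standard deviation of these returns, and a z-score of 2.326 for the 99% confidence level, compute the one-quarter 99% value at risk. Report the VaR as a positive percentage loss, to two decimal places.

r̄ = (-1.7 + 10 − 8.2 − 2.2 + 4.4 + 5.8) / 6 = 8.10 / 6 = 1.3500%
Population σ = √[Σ(r − r̄)² / 6] = √[217.0350 / 6] = √36.1725 = 6.0144%
VaR = −(r̄ − z·σ) = −(1.3500 − 2.326 × 6.0144) = −(-12.6395) = 12.6395%

12.64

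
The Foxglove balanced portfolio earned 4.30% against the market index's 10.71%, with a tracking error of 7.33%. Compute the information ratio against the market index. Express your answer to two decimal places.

IR = (Rp − Rb) / TE = (4.30% − 10.71%) / 7.33% = -6.41% / 7.33% = -0.8745

-0.87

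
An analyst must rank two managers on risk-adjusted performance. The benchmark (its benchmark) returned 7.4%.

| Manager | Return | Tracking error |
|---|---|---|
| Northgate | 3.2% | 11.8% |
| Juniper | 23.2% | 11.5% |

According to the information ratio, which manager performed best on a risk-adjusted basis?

Northgate: IR = (3.2% − 7.4%) / 11.8% = -0.356
Juniper: IR = (23.2% − 7.4%) / 11.5% = 1.374
Highest: Juniper (1.374).

Juniper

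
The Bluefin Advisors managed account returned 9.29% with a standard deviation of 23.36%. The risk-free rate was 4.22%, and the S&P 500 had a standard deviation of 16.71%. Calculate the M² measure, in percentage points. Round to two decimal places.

7.85

Sharpe = (Rp − Rf) / σp = (9.29% − 4.22%) / 23.36% = 0.2170
M² = Rf + Sharpe × σm = 4.22% + 0.2170 × 16.71% = 7.8461%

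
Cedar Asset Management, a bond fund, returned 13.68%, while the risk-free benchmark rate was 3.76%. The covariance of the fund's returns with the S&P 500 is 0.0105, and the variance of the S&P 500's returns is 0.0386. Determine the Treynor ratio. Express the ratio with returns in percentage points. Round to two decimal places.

β = Cov / Var = 0.0105 / 0.0386 = 0.2720
Treynor = (Rp − Rf) / β = (13.68% − 3.76%) / 0.2720 = 9.92 / 0.2720 = 36.4706

36.47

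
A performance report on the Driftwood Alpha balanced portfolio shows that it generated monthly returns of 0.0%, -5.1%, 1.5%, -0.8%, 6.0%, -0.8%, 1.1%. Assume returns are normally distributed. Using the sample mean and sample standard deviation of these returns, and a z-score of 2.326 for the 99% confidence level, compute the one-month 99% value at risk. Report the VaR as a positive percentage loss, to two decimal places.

7.46

r̄ = (0 − 5.1 + 1.5 − 0.8 + 6 − 0.8 + 1.1) / 7 = 0.2714%
Σ(r − r̄)² = (0 − 0.2714)² + (-5.1 − 0.2714)² + … = 66.2343
σ = √[66.2343 / 6] = 3.3225%
VaR = −(r̄ − z·σ) = −(0.2714 − 2.326 × 3.3225) = −(-7.4567) = 7.4567%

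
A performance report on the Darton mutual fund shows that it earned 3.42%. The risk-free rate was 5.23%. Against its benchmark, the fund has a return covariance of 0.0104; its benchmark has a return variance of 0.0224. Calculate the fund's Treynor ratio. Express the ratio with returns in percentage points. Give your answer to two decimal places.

β = Cov / Var = 0.0104 / 0.0224 = 0.4643
Treynor = (Rp − Rf) / β = (3.42% − 5.23%) / 0.4643 = -1.81 / 0.4643 = -3.8983

-3.90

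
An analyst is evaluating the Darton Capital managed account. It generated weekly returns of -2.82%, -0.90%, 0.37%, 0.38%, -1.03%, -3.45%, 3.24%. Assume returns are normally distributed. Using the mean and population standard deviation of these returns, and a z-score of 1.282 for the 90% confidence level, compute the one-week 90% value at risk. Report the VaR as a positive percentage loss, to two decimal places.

3.25

r̄ = (-2.82 − 0.9 + 0.37 + 0.38 − 1.03 − 3.45 + 3.24) / 7 = -4.210 / 7 = -0.6014%
Σ(r − r̄)² = (-2.82 − (-0.6014))² + (-0.9 − (-0.6014))² + … = 29.9727
population σ = √(29.9727 / 7) = √4.2818 = 2.0693%
VaR = −(r̄ − z·σ) = −(-0.6014 − 1.282 × 2.0693) = −(-3.2542) = 3.2542%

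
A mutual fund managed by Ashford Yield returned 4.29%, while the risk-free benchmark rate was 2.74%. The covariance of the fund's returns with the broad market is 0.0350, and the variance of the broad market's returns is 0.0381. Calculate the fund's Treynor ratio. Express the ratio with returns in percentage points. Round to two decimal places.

1.69

β = Cov / Var = 0.0350 / 0.0381 = 0.9186
Treynor = (Rp − Rf) / β = (4.29% − 2.74%) / 0.9186 = 1.55 / 0.9186 = 1.6874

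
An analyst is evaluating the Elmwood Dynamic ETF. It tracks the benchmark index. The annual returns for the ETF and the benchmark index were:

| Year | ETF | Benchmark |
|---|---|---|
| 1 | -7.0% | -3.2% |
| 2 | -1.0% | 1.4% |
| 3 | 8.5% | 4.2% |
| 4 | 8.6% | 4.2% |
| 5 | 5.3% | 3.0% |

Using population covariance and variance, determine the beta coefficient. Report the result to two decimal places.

r̄p = 2.8800%,  r̄m = 1.9200%
Cov = Σ(rp − r̄p)(rm − r̄m) / 5 = 16.2144
Var(rm) = Σ(rm − r̄m)² / 5 = 7.6096
β = Cov / Var = 16.2144 / 7.6096 = 2.1308

2.13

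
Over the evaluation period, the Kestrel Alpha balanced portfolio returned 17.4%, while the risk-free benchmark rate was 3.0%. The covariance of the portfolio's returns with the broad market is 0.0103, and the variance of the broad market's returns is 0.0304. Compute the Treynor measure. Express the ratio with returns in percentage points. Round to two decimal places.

42.50

β = Cov / Var = 0.0103 / 0.0304 = 0.3388
Treynor = (Rp − Rf) / β = (17.4% − 3.0%) / 0.3388 = 14.40 / 0.3388 = 42.5030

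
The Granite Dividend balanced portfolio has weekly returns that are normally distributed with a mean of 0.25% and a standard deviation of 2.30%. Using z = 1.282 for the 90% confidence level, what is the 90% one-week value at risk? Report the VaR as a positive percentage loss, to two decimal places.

2.70

VaR (as % loss) = −(μ − z·σ) = −(0.25% − 1.282 × 2.30%) = −(-2.6986%) = 2.6986%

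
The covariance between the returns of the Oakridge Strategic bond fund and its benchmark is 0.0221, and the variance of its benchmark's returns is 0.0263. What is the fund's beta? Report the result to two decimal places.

β = Cov(Rp, Rm) / Var(Rm) = 0.0221 / 0.0263 = 0.8403

0.84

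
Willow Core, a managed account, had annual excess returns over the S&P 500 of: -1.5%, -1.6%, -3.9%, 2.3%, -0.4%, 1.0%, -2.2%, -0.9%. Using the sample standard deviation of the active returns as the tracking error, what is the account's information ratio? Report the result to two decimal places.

Mean return μ = -7.20 / 8 = -0.9000%
Σ(r − μ)² = (-1.5 − (-0.9000))² + (-1.6 − (-0.9000))² + (-3.9 − (-0.9000))² + … = 25.6400
σ = √[25.6400 / 7] = 1.9139%
IR = μ / tracking error = -0.9000 / 1.9139 = -0.4702

-0.47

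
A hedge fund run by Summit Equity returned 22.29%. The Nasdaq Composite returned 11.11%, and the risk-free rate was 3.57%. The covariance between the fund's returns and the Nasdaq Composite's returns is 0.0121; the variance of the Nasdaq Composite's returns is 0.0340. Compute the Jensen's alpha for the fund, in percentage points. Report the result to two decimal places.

16.04

β = Cov / Var = 0.0121 / 0.0340 = 0.3559
E[R] = Rf + β(Rm − Rf) = 3.57% + 0.3559 × (11.11% − 3.57%) = 6.2535%
α = Rp − E[R] = 22.29% − 6.2535% = 16.0365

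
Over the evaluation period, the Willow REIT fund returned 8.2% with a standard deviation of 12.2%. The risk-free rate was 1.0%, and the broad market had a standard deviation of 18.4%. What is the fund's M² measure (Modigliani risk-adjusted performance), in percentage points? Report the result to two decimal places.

11.86

Sharpe = (Rp − Rf) / σp = (8.2% − 1.0%) / 12.2% = 0.5902
M² = Rf + Sharpe × σm = 1.0% + 0.5902 × 18.4% = 11.8597%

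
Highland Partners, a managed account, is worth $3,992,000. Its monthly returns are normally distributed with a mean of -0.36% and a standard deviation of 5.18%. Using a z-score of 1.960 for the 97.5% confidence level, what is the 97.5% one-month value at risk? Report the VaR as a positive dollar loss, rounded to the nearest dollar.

$419,671

Return at the 97.5% tail: μ − z·σ = -0.36% − 1.960 × 5.18% = -0.36 − 10.1528 = -10.5128%
VaR = −(-10.5128%) × $3,992,000 = 10.5128% × $3,992,000 = $419,671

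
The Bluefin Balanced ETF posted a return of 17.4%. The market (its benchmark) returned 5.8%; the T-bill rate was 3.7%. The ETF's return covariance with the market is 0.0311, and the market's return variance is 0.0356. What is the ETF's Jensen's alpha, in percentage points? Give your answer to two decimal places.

β = Cov / Var = 0.0311 / 0.0356 = 0.8736
E[R] = Rf + β(Rm − Rf) = 3.7% + 0.8736 × (5.8% − 3.7%) = 5.5346%
α = Rp − E[R] = 17.4% − 5.5346% = 11.8654

11.87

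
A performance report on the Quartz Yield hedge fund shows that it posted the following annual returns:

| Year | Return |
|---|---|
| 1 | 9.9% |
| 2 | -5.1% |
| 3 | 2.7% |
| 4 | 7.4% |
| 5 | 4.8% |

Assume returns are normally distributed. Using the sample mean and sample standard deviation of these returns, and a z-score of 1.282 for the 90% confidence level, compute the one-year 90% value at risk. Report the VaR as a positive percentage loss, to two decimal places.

3.41

Mean return r̄ = 19.70 / 5 = 3.9400%
Sample σ = √[Σ(r − r̄)² / 4] = √[131.4920 / 4] = √32.8730 = 5.7335%
VaR = −(r̄ − z·σ) = −(3.9400 − 1.282 × 5.7335) = −(-3.4103) = 3.4103%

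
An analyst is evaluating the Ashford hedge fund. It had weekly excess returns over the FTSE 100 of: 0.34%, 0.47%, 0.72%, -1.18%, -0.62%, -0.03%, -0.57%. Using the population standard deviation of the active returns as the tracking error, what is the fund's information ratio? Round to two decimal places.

Mean return r̄ = -0.870 / 7 = -0.1243%
Σ(r − r̄)² = (0.34 − (-0.1243))² + (0.47 − (-0.1243))² + (0.72 − (-0.1243))² + … = 2.8494
population σ = √(2.8494 / 7) = √0.4071 = 0.6380%
IR = r̄ / tracking error = -0.1243 / 0.6380 = -0.1948

-0.19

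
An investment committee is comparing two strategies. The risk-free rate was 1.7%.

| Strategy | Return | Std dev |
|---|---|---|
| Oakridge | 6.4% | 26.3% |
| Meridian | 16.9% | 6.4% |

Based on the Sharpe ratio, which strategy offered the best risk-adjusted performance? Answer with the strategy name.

Oakridge: Sharpe ratio = (6.4% − 1.7%) / 26.3% = 0.179
Meridian: Sharpe ratio = (16.9% − 1.7%) / 6.4% = 2.375
Highest: Meridian (2.375).

Meridian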